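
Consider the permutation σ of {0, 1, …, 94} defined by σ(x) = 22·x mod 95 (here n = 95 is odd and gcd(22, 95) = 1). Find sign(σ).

Trace 53: π^k(53) = [53, 26, 2, 44, 18, 16, 67] for k=0..6.
Cycle lengths of π_22 on ℤ/95ℤ: [36, 36, 18, 4, 1]; 5 cycles in total.
With 5 cycles on 95 points, sign = (−1)^{95−5} = +1.
The Jacobi symbol (22|95) = +1 (Zolotarev) agrees.

+1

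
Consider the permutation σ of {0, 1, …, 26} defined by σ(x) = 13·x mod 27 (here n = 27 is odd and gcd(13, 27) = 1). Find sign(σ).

Trace 22: π^k(22) = [22, 16, 19, 4, 25, 1, 13] for k=0..6.
The orbit structure of x ↦ 13x mod 27: 7 orbits of sizes [9, 9, 3, 3, 1, 1, 1].
27 − 7 = 20 transpositions; sign(π) = (−1)^20 = +1.
Via Zolotarev, sign(π_{13}) = (13|27) = +1.

+1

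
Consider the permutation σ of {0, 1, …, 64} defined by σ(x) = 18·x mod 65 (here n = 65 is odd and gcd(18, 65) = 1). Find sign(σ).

+1

Orbit of 64 under x↦18x: [64, 47, 1, 18]… (length divides ord_65(18)).
The orbit structure of x ↦ 18x mod 65: 17 orbits of sizes [4, 4, 4, 4, 4, 4, 4, 4, 4, 4, 4, 4, 4, 4, 4, 4, 1].
With 17 cycles on 65 points, sign = (−1)^{65−17} = +1.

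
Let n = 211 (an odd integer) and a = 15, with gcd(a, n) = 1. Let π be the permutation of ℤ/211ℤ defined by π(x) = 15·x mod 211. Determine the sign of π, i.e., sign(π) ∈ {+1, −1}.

Orbit of 1 under x↦15x: [1, 15, 14, 210, 196, 197]… (length divides ord_211(15)).
36 cycles of lengths [6, 6, 6, 6, 6, 6, 6, 6, 6, 6, 6, 6, 6, 6, 6, 6, 6, 6, 6, 6, 6, 6, 6, 6, 6, 6, 6, 6, 6, 6, 6, 6, 6, 6, 6, 1].
211 − 36 = 175 transpositions; sign(π) = (−1)^175 = -1.
Check: (15/211) = -1 by Zolotarev.

-1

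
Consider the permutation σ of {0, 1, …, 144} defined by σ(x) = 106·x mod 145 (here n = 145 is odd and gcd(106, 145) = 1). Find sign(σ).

Orbit of 111 under x↦106x: [111, 21, 51, 41, 141, 11, 6]… (length divides ord_145(106)).
The orbit structure of x ↦ 106x mod 145: 10 orbits of sizes [28, 28, 28, 28, 28, 1, 1, 1, 1, 1].
sign(π) = (−1)^{n − #cycles} = (−1)^{145−10} = (−1)^135 = -1.

-1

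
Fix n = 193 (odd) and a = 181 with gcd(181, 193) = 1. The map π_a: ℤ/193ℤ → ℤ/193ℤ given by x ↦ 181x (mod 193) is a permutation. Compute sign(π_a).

Start at x=184: 184 → 108 → 55 → 112 → 7 → 109 → 43 → … (one orbit).
The orbit structure of x ↦ 181x mod 193: 9 orbits of sizes [24, 24, 24, 24, 24, 24, 24, 24, 1].
193 − 9 = 184 transpositions; sign(π) = (−1)^184 = +1.

+1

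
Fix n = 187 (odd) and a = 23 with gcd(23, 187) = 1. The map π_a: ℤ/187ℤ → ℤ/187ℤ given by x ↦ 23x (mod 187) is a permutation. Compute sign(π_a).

-1

Trace 1: π^k(1) = [1, 23, 155, 12, 89, 177, 144] for k=0..6.
22 cycles of lengths [16, 16, 16, 16, 16, 16, 16, 16, 16, 16, 16, 1, 1, 1, 1, 1, 1, 1, 1, 1, 1, 1].
With 22 cycles on 187 points, sign = (−1)^{187−22} = -1.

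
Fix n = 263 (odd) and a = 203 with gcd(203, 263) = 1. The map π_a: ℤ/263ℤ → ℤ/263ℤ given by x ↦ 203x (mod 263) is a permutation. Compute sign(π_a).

+1

Start at x=86: 86 → 100 → 49 → 216 → 190 → 172 → 200 → … (one orbit).
Decompose π into cycles: lengths [131, 131, 1] (3 cycles, including the fixed point 0).
With 3 cycles on 263 points, sign = (−1)^{263−3} = +1.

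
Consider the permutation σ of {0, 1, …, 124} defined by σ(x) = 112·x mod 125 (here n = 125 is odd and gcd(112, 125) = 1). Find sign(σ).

-1

Start at x=11: 11 → 107 → 109 → 83 → 46 → 27 → 24 → … (one orbit).
Cycle lengths of π_112 on ℤ/125ℤ: [100, 20, 4, 1]; 4 cycles in total.
4 cycles on 125: each ℓ→(−1)^(ℓ−1), product (−1)^121 = -1.
(112|125)_J = -1 (Zolotarev's lemma cross-check).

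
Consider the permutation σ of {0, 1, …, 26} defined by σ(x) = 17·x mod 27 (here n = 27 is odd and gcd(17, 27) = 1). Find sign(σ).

-1

Orbit of 1 under x↦17x: [1, 17, 19, 26, 10, 8]… (length divides ord_27(17)).
π_17 has 8 disjoint cycles with lengths [6, 6, 6, 2, 2, 2, 2, 1] on {0,…,26}.
With 8 cycles on 27 points, sign = (−1)^{27−8} = -1.
Zolotarev: (17|27) = -1, matching the cycle-count sign.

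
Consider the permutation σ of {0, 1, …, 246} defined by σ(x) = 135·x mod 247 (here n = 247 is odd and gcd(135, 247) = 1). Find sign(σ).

+1

Orbit of 21 under x↦135x: [21, 118, 122, 168, 203, 235, 109]… (length divides ord_247(135)).
π_135 has 11 disjoint cycles with lengths [36, 36, 36, 36, 36, 36, 18, 4, 4, 4, 1] on {0,…,246}.
n − c = 247 − 11 = 236; sign = (−1)^236 = +1.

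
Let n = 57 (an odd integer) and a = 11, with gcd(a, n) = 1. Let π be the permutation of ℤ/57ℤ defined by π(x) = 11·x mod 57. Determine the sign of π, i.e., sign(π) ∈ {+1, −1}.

Start at x=49: 49 → 26 → 1 → 11 → 7 → 20 → 49 (one orbit).
Cycle type of π: 6×6 + 3×6 + 2 + 1; total 14 cycles.
With 14 cycles on 57 points, sign = (−1)^{57−14} = -1.
Zolotarev: (11|57) = -1, matching the cycle-count sign.

-1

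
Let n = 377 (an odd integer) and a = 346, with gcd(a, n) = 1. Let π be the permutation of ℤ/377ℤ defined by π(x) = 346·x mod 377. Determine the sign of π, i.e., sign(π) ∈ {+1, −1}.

Trace 135: π^k(135) = [135, 339, 47, 51, 304, 1, 346] for k=0..6.
Cycle lengths of π_346 on ℤ/377ℤ: [28, 28, 28, 28, 28, 28, 28, 28, 28, 28, 28, 28, 28, 4, 4, 4, 1]; 17 cycles in total.
Σ(ℓ_i−1) = 377−17 = 360; sign = (−1)^360 = +1.
Zolotarev: (346|377) = +1, matching the cycle-count sign.

+1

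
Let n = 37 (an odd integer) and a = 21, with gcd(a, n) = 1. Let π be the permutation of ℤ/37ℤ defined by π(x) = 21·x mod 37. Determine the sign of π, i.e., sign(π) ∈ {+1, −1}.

Orbit of 27 under x↦21x: [27, 12, 30, 1, 21, 34, 11]… (length divides ord_37(21)).
π_21 has 3 disjoint cycles with lengths [18, 18, 1] on {0,…,36}.
With 3 cycles on 37 points, sign = (−1)^{37−3} = +1.
The Jacobi symbol (21|37) = +1 (Zolotarev) agrees.

+1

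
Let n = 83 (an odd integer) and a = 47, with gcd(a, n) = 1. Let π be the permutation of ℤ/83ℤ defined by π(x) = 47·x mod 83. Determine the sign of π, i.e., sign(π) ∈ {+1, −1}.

-1

Start at x=10: 10 → 55 → 12 → 66 → 31 → 46 → 4 → … (one orbit).
π_47 has 2 disjoint cycles with lengths [82, 1] on {0,…,82}.
With 2 cycles on 83 points, sign = (−1)^{83−2} = -1.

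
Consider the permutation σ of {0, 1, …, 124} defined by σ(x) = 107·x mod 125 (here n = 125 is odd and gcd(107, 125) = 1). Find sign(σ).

Start at x=76: 76 → 7 → 124 → 18 → 51 → 82 → 24 → … (one orbit).
The orbit structure of x ↦ 107x mod 125: 12 orbits of sizes [20, 20, 20, 20, 20, 4, 4, 4, 4, 4, 4, 1].
Σ(ℓ_i−1) = 125−12 = 113; sign = (−1)^113 = -1.
Via Zolotarev, sign(π_{107}) = (107|125) = -1.

-1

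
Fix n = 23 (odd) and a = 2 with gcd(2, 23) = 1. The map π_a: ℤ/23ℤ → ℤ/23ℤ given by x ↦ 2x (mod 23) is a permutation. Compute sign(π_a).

+1

Trace 9: π^k(9) = [9, 18, 13, 3, 6, 12, 1] for k=0..6.
Decompose π into cycles: lengths [11, 11, 1] (3 cycles, including the fixed point 0).
3 cycles on 23: each ℓ→(−1)^(ℓ−1), product (−1)^20 = +1.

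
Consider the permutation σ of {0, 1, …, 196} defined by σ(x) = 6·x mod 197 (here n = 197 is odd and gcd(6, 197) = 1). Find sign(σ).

+1

Trace 83: π^k(83) = [83, 104, 33, 1, 6, 36, 19] for k=0..6.
Cycle type of π: 14×14 + 1; total 15 cycles.
sign(π) = (−1)^{n − #cycles} = (−1)^{197−15} = (−1)^182 = +1.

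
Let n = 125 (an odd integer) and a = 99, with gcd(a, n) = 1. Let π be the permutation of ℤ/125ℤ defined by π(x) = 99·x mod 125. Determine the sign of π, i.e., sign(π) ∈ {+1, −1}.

+1

Start at x=124: 124 → 26 → 74 → 76 → 24 → 1 → 99 → … (one orbit).
Cycle type of π: 10×10 + 2×12 + 1; total 23 cycles.
With 23 cycles on 125 points, sign = (−1)^{125−23} = +1.
Check: (99/125) = +1 by Zolotarev.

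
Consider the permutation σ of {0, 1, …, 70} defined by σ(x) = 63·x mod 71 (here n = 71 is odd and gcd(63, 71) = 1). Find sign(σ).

-1

Orbit of 36 under x↦63x: [36, 67, 32, 28, 60, 17, 6]… (length divides ord_71(63)).
π_63 has 2 disjoint cycles with lengths [70, 1] on {0,…,70}.
sign(π) = (−1)^{n − #cycles} = (−1)^{71−2} = (−1)^69 = -1.
(63|71)_J = -1 (Zolotarev's lemma cross-check).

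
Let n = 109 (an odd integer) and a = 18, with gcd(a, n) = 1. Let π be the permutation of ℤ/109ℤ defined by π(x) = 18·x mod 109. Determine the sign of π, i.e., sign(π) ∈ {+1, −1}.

-1

Trace 7: π^k(7) = [7, 17, 88, 58, 63, 44, 29] for k=0..6.
Cycle type of π: 108 + 1; total 2 cycles.
n − c = 109 − 2 = 107; sign = (−1)^107 = -1.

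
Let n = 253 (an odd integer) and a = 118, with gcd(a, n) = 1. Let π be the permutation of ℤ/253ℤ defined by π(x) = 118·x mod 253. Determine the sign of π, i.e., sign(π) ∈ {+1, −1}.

Start at x=128: 128 → 177 → 140 → 75 → 248 → 169 → 208 → … (one orbit).
Decompose π into cycles: lengths [110, 110, 11, 11, 10, 1] (6 cycles, including the fixed point 0).
Σ(ℓ_i−1) = 253−6 = 247; sign = (−1)^247 = -1.
(118|253)_J = -1 (Zolotarev's lemma cross-check).

-1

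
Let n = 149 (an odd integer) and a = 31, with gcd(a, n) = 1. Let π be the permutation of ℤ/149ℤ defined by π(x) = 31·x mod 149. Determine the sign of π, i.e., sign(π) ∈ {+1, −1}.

Start at x=145: 145 → 25 → 30 → 36 → 73 → 28 → 123 → … (one orbit).
Cycle lengths of π_31 on ℤ/149ℤ: [37, 37, 37, 37, 1]; 5 cycles in total.
sign(π) = (−1)^{n − #cycles} = (−1)^{149−5} = (−1)^144 = +1.
Via Zolotarev, sign(π_{31}) = (31|149) = +1.

+1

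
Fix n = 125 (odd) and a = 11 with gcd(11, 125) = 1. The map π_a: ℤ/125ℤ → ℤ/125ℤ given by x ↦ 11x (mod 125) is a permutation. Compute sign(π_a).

+1

Start at x=56: 56 → 116 → 26 → 36 → 21 → 106 → 41 → … (one orbit).
The orbit structure of x ↦ 11x mod 125: 13 orbits of sizes [25, 25, 25, 25, 5, 5, 5, 5, 1, 1, 1, 1, 1].
13 cycles on 125: each ℓ→(−1)^(ℓ−1), product (−1)^112 = +1.
The Jacobi symbol (11|125) = +1 (Zolotarev) agrees.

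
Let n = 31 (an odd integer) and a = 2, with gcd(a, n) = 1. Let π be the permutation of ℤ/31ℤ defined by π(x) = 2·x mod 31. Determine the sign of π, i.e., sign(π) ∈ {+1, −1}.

Start at x=8: 8 → 16 → 1 → 2 → 4 → 8 (one orbit).
7 cycles of lengths [5, 5, 5, 5, 5, 5, 1].
sign(π) = (−1)^{n − #cycles} = (−1)^{31−7} = (−1)^24 = +1.
Check: (2/31) = +1 by Zolotarev.

+1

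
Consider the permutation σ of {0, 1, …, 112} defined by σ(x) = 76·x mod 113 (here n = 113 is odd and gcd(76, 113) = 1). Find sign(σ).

-1

Start at x=108: 108 → 72 → 48 → 32 → 59 → 77 → 89 → … (one orbit).
Decompose π into cycles: lengths [112, 1] (2 cycles, including the fixed point 0).
n − c = 113 − 2 = 111; sign = (−1)^111 = -1.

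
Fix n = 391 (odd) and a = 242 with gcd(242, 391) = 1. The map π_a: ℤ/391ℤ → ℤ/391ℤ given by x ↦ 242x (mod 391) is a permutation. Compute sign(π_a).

+1

Trace 305: π^k(305) = [305, 302, 358, 225, 101, 200, 307] for k=0..6.
15 cycles of lengths [44, 44, 44, 44, 44, 44, 44, 44, 11, 11, 4, 4, 4, 4, 1].
n − c = 391 − 15 = 376; sign = (−1)^376 = +1.
Via Zolotarev, sign(π_{242}) = (242|391) = +1.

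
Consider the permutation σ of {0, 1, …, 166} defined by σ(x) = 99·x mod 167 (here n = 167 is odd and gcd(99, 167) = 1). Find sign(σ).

Trace 141: π^k(141) = [141, 98, 16, 81, 3, 130, 11] for k=0..6.
Cycle lengths of π_99 on ℤ/167ℤ: [83, 83, 1]; 3 cycles in total.
sign(π) = (−1)^{n − #cycles} = (−1)^{167−3} = (−1)^164 = +1.

+1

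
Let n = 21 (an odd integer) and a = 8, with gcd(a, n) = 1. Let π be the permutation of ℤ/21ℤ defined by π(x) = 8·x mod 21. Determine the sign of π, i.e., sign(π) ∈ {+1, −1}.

-1

Trace 1: π^k(1) = [1, 8] for k=0..1.
14 cycles of lengths [2, 2, 2, 2, 2, 2, 2, 1, 1, 1, 1, 1, 1, 1].
14 cycles on 21: each ℓ→(−1)^(ℓ−1), product (−1)^7 = -1.
Check: (8/21) = -1 by Zolotarev.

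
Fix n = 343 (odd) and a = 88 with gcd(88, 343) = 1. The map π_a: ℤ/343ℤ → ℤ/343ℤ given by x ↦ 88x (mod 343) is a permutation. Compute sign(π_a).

+1

Start at x=340: 340 → 79 → 92 → 207 → 37 → 169 → 123 → … (one orbit).
Cycle type of π: 147×2 + 21×2 + 3×2 + 1; total 7 cycles.
sign(π) = (−1)^{n − #cycles} = (−1)^{343−7} = (−1)^336 = +1.
(88|343)_J = +1 (Zolotarev's lemma cross-check).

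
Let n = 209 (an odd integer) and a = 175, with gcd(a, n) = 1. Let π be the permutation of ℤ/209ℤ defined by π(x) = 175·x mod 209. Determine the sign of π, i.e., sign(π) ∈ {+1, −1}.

-1

Orbit of 54 under x↦175x: [54, 45, 142, 188, 87, 177, 43]… (length divides ord_209(175)).
The orbit structure of x ↦ 175x mod 209: 18 orbits of sizes [18, 18, 18, 18, 18, 18, 18, 18, 18, 18, 9, 9, 2, 2, 2, 2, 2, 1].
With 18 cycles on 209 points, sign = (−1)^{209−18} = -1.
Check: (175/209) = -1 by Zolotarev.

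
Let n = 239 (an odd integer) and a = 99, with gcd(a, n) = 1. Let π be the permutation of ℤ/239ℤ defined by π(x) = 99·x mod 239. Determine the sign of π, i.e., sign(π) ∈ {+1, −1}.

Trace 64: π^k(64) = [64, 122, 128, 5, 17, 10, 34] for k=0..6.
π_99 has 3 disjoint cycles with lengths [119, 119, 1] on {0,…,238}.
Σ(ℓ_i−1) = 239−3 = 236; sign = (−1)^236 = +1.

+1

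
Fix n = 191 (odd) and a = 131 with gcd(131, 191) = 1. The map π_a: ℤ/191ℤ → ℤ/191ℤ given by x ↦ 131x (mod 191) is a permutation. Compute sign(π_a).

-1

Orbit of 71 under x↦131x: [71, 133, 42, 154, 119, 118, 178]… (length divides ord_191(131)).
The orbit structure of x ↦ 131x mod 191: 2 orbits of sizes [190, 1].
With 2 cycles on 191 points, sign = (−1)^{191−2} = -1.
Via Zolotarev, sign(π_{131}) = (131|191) = -1.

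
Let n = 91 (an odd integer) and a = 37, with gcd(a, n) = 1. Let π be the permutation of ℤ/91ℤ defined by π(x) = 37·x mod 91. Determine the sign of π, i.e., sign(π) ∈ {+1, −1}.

Trace 4: π^k(4) = [4, 57, 16, 46, 64, 2, 74] for k=0..6.
Cycle type of π: 12×7 + 3×2 + 1; total 10 cycles.
With 10 cycles on 91 points, sign = (−1)^{91−10} = -1.
Zolotarev: (37|91) = -1, matching the cycle-count sign.

-1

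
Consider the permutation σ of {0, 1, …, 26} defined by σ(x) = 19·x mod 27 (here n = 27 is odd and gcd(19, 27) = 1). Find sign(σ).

Start at x=1: 1 → 19 → 10 → 1 (one orbit).
The orbit structure of x ↦ 19x mod 27: 15 orbits of sizes [3, 3, 3, 3, 3, 3, 1, 1, 1, 1, 1, 1, 1, 1, 1].
sign(π) = (−1)^{n − #cycles} = (−1)^{27−15} = (−1)^12 = +1.
Check: (19/27) = +1 by Zolotarev.

+1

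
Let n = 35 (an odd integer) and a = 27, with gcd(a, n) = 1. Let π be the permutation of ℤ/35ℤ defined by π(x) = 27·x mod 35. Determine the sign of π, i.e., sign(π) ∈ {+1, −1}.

Trace 1: π^k(1) = [1, 27, 29, 13] for k=0..3.
The orbit structure of x ↦ 27x mod 35: 11 orbits of sizes [4, 4, 4, 4, 4, 4, 4, 2, 2, 2, 1].
sign(π) = (−1)^{n − #cycles} = (−1)^{35−11} = (−1)^24 = +1.

+1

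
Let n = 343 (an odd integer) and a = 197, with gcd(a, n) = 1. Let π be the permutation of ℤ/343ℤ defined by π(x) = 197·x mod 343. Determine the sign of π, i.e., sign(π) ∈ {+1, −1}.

Start at x=295: 295 → 148 → 1 → 197 → 50 → 246 → 99 → 295 (one orbit).
π_197 has 91 disjoint cycles with lengths [7, 7, 7, 7, 7, 7, 7, 7, 7, 7, 7, 7, 7, 7, 7, 7, 7, 7, 7, 7, 7, 7, 7, 7, 7, 7, 7, 7, 7, 7, 7, 7, 7, 7, 7, 7, 7, 7, 7, 7, 7, 7, 1, 1, 1, 1, 1, 1, 1, 1, 1, 1, 1, 1, 1, 1, 1, 1, 1, 1, 1, 1, 1, 1, 1, 1, 1, 1, 1, 1, 1, 1, 1, 1, 1, 1, 1, 1, 1, 1, 1, 1, 1, 1, 1, 1, 1, 1, 1, 1, 1] on {0,…,342}.
With 91 cycles on 343 points, sign = (−1)^{343−91} = +1.
Via Zolotarev, sign(π_{197}) = (197|343) = +1.

+1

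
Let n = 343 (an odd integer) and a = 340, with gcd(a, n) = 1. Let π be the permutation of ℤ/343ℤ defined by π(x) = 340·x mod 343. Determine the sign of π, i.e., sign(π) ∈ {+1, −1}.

+1

Trace 113: π^k(113) = [113, 4, 331, 36, 235, 324, 57] for k=0..6.
Cycle lengths of π_340 on ℤ/343ℤ: [147, 147, 21, 21, 3, 3, 1]; 7 cycles in total.
sign(π) = (−1)^{n − #cycles} = (−1)^{343−7} = (−1)^336 = +1.
The Jacobi symbol (340|343) = +1 (Zolotarev) agrees.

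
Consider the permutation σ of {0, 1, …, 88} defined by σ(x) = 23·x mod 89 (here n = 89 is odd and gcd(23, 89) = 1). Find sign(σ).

-1

Orbit of 45 under x↦23x: [45, 56, 42, 76, 57, 65, 71]… (length divides ord_89(23)).
Cycle lengths of π_23 on ℤ/89ℤ: [88, 1]; 2 cycles in total.
89 − 2 = 87 transpositions; sign(π) = (−1)^87 = -1.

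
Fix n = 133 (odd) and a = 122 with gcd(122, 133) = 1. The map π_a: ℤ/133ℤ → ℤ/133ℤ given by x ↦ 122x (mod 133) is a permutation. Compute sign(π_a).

Start at x=132: 132 → 11 → 12 → 1 → 122 → 121 → 132 (one orbit).
Decompose π into cycles: lengths [6, 6, 6, 6, 6, 6, 6, 6, 6, 6, 6, 6, 6, 6, 6, 6, 6, 6, 6, 6, 6, 6, 1] (23 cycles, including the fixed point 0).
With 23 cycles on 133 points, sign = (−1)^{133−23} = +1.
The Jacobi symbol (122|133) = +1 (Zolotarev) agrees.

+1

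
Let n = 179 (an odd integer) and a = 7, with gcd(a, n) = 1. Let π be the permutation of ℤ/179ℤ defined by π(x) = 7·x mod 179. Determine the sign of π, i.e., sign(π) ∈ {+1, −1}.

Orbit of 163 under x↦7x: [163, 67, 111, 61, 69, 125, 159]… (length divides ord_179(7)).
Cycle type of π: 178 + 1; total 2 cycles.
2 cycles on 179: each ℓ→(−1)^(ℓ−1), product (−1)^177 = -1.
The Jacobi symbol (7|179) = -1 (Zolotarev) agrees.

-1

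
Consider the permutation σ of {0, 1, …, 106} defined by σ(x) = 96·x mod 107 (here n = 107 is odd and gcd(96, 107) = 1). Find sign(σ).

Start at x=25: 25 → 46 → 29 → 2 → 85 → 28 → 13 → … (one orbit).
Decompose π into cycles: lengths [106, 1] (2 cycles, including the fixed point 0).
107 − 2 = 105 transpositions; sign(π) = (−1)^105 = -1.
Via Zolotarev, sign(π_{96}) = (96|107) = -1.

-1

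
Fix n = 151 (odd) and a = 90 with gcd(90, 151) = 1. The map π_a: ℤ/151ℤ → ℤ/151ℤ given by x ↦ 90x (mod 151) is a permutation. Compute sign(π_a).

+1

Trace 100: π^k(100) = [100, 91, 36, 69, 19, 49, 31] for k=0..6.
The orbit structure of x ↦ 90x mod 151: 3 orbits of sizes [75, 75, 1].
3 cycles on 151: each ℓ→(−1)^(ℓ−1), product (−1)^148 = +1.
(90|151)_J = +1 (Zolotarev's lemma cross-check).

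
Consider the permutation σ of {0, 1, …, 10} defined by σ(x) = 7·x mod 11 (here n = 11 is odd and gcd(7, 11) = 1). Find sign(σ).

Start at x=8: 8 → 1 → 7 → 5 → 2 → 3 → 10 → … (one orbit).
2 cycles of lengths [10, 1].
11 − 2 = 9 transpositions; sign(π) = (−1)^9 = -1.
Zolotarev: (7|11) = -1, matching the cycle-count sign.

-1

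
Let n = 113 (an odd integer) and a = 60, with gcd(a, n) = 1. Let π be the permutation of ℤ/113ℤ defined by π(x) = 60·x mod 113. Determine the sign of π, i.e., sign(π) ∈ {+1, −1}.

Orbit of 99 under x↦60x: [99, 64, 111, 106, 32, 112, 53]… (length divides ord_113(60)).
Cycle type of π: 28×4 + 1; total 5 cycles.
n − c = 113 − 5 = 108; sign = (−1)^108 = +1.
(60|113)_J = +1 (Zolotarev's lemma cross-check).

+1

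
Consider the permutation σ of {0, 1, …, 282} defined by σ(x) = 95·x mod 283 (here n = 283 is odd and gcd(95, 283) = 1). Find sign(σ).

Orbit of 238 under x↦95x: [238, 253, 263, 81, 54, 36, 24]… (length divides ord_283(95)).
π_95 has 3 disjoint cycles with lengths [141, 141, 1] on {0,…,282}.
283 − 3 = 280 transpositions; sign(π) = (−1)^280 = +1.

+1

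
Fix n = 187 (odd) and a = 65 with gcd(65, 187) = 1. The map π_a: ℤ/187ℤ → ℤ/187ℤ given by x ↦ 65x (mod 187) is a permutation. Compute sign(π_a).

Trace 89: π^k(89) = [89, 175, 155, 164, 1, 65, 111] for k=0..6.
Cycle type of π: 16×11 + 2×5 + 1; total 17 cycles.
sign(π) = (−1)^{n − #cycles} = (−1)^{187−17} = (−1)^170 = +1.
The Jacobi symbol (65|187) = +1 (Zolotarev) agrees.

+1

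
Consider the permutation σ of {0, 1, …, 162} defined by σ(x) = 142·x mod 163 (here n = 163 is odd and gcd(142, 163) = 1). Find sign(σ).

Trace 136: π^k(136) = [136, 78, 155, 5, 58, 86, 150] for k=0..6.
4 cycles of lengths [54, 54, 54, 1].
sign(π) = (−1)^{n − #cycles} = (−1)^{163−4} = (−1)^159 = -1.
(142|163)_J = -1 (Zolotarev's lemma cross-check).

-1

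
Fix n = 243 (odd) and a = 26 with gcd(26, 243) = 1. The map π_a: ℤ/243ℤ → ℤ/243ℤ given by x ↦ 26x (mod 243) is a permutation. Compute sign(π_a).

Trace 190: π^k(190) = [190, 80, 136, 134, 82, 188, 28] for k=0..6.
The orbit structure of x ↦ 26x mod 243: 32 orbits of sizes [18, 18, 18, 18, 18, 18, 18, 18, 18, 6, 6, 6, 6, 6, 6, 6, 6, 6, 2, 2, 2, 2, 2, 2, 2, 2, 2, 2, 2, 2, 2, 1].
32 cycles on 243: each ℓ→(−1)^(ℓ−1), product (−1)^211 = -1.

-1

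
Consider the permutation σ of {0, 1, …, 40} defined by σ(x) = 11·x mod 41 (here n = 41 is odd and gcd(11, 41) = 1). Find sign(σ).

Trace 32: π^k(32) = [32, 24, 18, 34, 5, 14, 31] for k=0..6.
Cycle type of π: 40 + 1; total 2 cycles.
41 − 2 = 39 transpositions; sign(π) = (−1)^39 = -1.

-1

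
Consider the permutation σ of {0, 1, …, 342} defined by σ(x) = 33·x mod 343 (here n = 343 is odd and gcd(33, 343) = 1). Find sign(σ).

-1

Orbit of 48 under x↦33x: [48, 212, 136, 29, 271, 25, 139]… (length divides ord_343(33)).
4 cycles of lengths [294, 42, 6, 1].
With 4 cycles on 343 points, sign = (−1)^{343−4} = -1.
The Jacobi symbol (33|343) = -1 (Zolotarev) agrees.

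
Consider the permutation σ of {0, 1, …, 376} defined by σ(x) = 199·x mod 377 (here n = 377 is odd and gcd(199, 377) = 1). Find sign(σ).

Trace 23: π^k(23) = [23, 53, 368, 94, 233, 373, 335] for k=0..6.
Decompose π into cycles: lengths [42, 42, 42, 42, 42, 42, 42, 42, 7, 7, 7, 7, 6, 6, 1] (15 cycles, including the fixed point 0).
15 cycles on 377: each ℓ→(−1)^(ℓ−1), product (−1)^362 = +1.
The Jacobi symbol (199|377) = +1 (Zolotarev) agrees.

+1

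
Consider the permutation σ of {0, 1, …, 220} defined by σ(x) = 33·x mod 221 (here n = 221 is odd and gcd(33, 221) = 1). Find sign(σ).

-1

Start at x=33: 33 → 205 → 135 → 35 → 50 → 103 → 84 → … (one orbit).
26 cycles of lengths [12, 12, 12, 12, 12, 12, 12, 12, 12, 12, 12, 12, 12, 12, 12, 12, 12, 2, 2, 2, 2, 2, 2, 2, 2, 1].
26 cycles on 221: each ℓ→(−1)^(ℓ−1), product (−1)^195 = -1.
Zolotarev: (33|221) = -1, matching the cycle-count sign.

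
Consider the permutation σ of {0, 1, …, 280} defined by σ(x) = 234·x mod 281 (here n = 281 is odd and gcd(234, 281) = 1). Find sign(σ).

-1

Start at x=165: 165 → 113 → 28 → 89 → 32 → 182 → 157 → … (one orbit).
The orbit structure of x ↦ 234x mod 281: 6 orbits of sizes [56, 56, 56, 56, 56, 1].
sign(π) = (−1)^{n − #cycles} = (−1)^{281−6} = (−1)^275 = -1.
Via Zolotarev, sign(π_{234}) = (234|281) = -1.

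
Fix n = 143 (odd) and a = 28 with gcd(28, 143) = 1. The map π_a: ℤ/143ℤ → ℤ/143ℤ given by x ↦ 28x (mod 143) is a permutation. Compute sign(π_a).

Start at x=27: 27 → 41 → 4 → 112 → 133 → 6 → 25 → … (one orbit).
Cycle lengths of π_28 on ℤ/143ℤ: [60, 60, 12, 10, 1]; 5 cycles in total.
Σ(ℓ_i−1) = 143−5 = 138; sign = (−1)^138 = +1.
The Jacobi symbol (28|143) = +1 (Zolotarev) agrees.

+1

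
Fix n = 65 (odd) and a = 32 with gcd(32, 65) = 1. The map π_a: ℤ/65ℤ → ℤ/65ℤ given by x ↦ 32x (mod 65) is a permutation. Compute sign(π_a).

Orbit of 64 under x↦32x: [64, 33, 16, 57, 4, 63, 1]… (length divides ord_65(32)).
π_32 has 7 disjoint cycles with lengths [12, 12, 12, 12, 12, 4, 1] on {0,…,64}.
With 7 cycles on 65 points, sign = (−1)^{65−7} = +1.
Via Zolotarev, sign(π_{32}) = (32|65) = +1.

+1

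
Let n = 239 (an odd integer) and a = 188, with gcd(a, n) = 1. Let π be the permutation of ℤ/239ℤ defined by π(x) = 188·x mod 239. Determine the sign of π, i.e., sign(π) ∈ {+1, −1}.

-1

Trace 101: π^k(101) = [101, 107, 40, 111, 75, 238, 51] for k=0..6.
π_188 has 8 disjoint cycles with lengths [34, 34, 34, 34, 34, 34, 34, 1] on {0,…,238}.
239 − 8 = 231 transpositions; sign(π) = (−1)^231 = -1.
Zolotarev: (188|239) = -1, matching the cycle-count sign.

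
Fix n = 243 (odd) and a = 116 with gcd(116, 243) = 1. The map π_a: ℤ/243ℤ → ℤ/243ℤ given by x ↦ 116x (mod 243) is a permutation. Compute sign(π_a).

-1

Start at x=206: 206 → 82 → 35 → 172 → 26 → 100 → 179 → … (one orbit).
The orbit structure of x ↦ 116x mod 243: 14 orbits of sizes [54, 54, 54, 18, 18, 18, 6, 6, 6, 2, 2, 2, 2, 1].
sign(π) = (−1)^{n − #cycles} = (−1)^{243−14} = (−1)^229 = -1.
The Jacobi symbol (116|243) = -1 (Zolotarev) agrees.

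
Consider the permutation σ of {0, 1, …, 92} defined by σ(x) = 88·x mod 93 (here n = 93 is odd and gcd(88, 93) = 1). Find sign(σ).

-1

Orbit of 1 under x↦88x: [1, 88, 25, 61, 67, 37]… (length divides ord_93(88)).
Decompose π into cycles: lengths [6, 6, 6, 6, 6, 6, 6, 6, 6, 6, 6, 6, 6, 6, 6, 1, 1, 1] (18 cycles, including the fixed point 0).
n − c = 93 − 18 = 75; sign = (−1)^75 = -1.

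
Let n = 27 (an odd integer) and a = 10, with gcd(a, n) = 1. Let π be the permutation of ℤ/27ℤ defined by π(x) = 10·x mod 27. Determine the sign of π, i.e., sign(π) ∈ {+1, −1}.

+1

Orbit of 1 under x↦10x: [1, 10, 19]… (length divides ord_27(10)).
15 cycles of lengths [3, 3, 3, 3, 3, 3, 1, 1, 1, 1, 1, 1, 1, 1, 1].
27 − 15 = 12 transpositions; sign(π) = (−1)^12 = +1.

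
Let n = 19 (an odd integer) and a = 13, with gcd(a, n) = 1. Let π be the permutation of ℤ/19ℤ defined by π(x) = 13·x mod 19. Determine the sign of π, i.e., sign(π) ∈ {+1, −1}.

Trace 10: π^k(10) = [10, 16, 18, 6, 2, 7, 15] for k=0..6.
Cycle lengths of π_13 on ℤ/19ℤ: [18, 1]; 2 cycles in total.
Σ(ℓ_i−1) = 19−2 = 17; sign = (−1)^17 = -1.

-1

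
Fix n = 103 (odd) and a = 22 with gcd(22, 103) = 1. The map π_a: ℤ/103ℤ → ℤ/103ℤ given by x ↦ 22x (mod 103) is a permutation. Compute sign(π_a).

-1

Orbit of 76 under x↦22x: [76, 24, 13, 80, 9, 95, 30]… (length divides ord_103(22)).
π_22 has 4 disjoint cycles with lengths [34, 34, 34, 1] on {0,…,102}.
Σ(ℓ_i−1) = 103−4 = 99; sign = (−1)^99 = -1.
(22|103)_J = -1 (Zolotarev's lemma cross-check).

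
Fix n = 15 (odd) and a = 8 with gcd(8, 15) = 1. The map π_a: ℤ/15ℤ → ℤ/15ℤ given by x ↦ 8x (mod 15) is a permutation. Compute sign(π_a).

Orbit of 2 under x↦8x: [2, 1, 8, 4]… (length divides ord_15(8)).
Cycle type of π: 4×3 + 2 + 1; total 5 cycles.
5 cycles on 15: each ℓ→(−1)^(ℓ−1), product (−1)^10 = +1.
The Jacobi symbol (8|15) = +1 (Zolotarev) agrees.

+1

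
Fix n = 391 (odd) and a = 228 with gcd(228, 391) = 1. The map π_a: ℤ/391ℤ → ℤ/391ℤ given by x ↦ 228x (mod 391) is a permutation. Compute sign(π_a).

Start at x=367: 367 → 2 → 65 → 353 → 329 → 331 → 5 → … (one orbit).
5 cycles of lengths [176, 176, 22, 16, 1].
5 cycles on 391: each ℓ→(−1)^(ℓ−1), product (−1)^386 = +1.
(228|391)_J = +1 (Zolotarev's lemma cross-check).

+1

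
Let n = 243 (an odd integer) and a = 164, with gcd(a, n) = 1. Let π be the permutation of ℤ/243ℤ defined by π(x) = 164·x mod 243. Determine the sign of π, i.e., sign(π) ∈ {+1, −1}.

-1

Start at x=125: 125 → 88 → 95 → 28 → 218 → 31 → 224 → … (one orbit).
π_164 has 6 disjoint cycles with lengths [162, 54, 18, 6, 2, 1] on {0,…,242}.
Σ(ℓ_i−1) = 243−6 = 237; sign = (−1)^237 = -1.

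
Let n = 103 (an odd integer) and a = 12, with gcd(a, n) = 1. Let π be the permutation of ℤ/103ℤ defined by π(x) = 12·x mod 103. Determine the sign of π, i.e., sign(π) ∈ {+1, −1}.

-1

Start at x=74: 74 → 64 → 47 → 49 → 73 → 52 → 6 → … (one orbit).
Cycle lengths of π_12 on ℤ/103ℤ: [102, 1]; 2 cycles in total.
Σ(ℓ_i−1) = 103−2 = 101; sign = (−1)^101 = -1.
(12|103)_J = -1 (Zolotarev's lemma cross-check).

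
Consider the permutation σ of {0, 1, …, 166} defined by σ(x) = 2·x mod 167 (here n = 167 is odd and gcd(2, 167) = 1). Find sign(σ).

Start at x=115: 115 → 63 → 126 → 85 → 3 → 6 → 12 → … (one orbit).
The orbit structure of x ↦ 2x mod 167: 3 orbits of sizes [83, 83, 1].
167 − 3 = 164 transpositions; sign(π) = (−1)^164 = +1.

+1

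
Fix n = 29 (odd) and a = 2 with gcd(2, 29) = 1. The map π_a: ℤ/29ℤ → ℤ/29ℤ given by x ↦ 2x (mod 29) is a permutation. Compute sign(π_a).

-1

Trace 14: π^k(14) = [14, 28, 27, 25, 21, 13, 26] for k=0..6.
Decompose π into cycles: lengths [28, 1] (2 cycles, including the fixed point 0).
Σ(ℓ_i−1) = 29−2 = 27; sign = (−1)^27 = -1.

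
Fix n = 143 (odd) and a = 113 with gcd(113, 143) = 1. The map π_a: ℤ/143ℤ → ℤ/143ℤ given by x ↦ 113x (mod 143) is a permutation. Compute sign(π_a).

Orbit of 48 under x↦113x: [48, 133, 14, 9, 16, 92, 100]… (length divides ord_143(113)).
Cycle type of π: 15×8 + 5×2 + 3×4 + 1; total 15 cycles.
143 − 15 = 128 transpositions; sign(π) = (−1)^128 = +1.

+1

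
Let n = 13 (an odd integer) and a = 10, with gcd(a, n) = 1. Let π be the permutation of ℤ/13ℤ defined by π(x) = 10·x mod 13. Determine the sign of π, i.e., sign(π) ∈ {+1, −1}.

+1

Trace 4: π^k(4) = [4, 1, 10, 9, 12, 3] for k=0..5.
3 cycles of lengths [6, 6, 1].
3 cycles on 13: each ℓ→(−1)^(ℓ−1), product (−1)^10 = +1.
Check: (10/13) = +1 by Zolotarev.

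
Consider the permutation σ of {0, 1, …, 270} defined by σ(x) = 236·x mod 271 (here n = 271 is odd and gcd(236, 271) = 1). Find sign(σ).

-1

Start at x=87: 87 → 207 → 72 → 190 → 125 → 232 → 10 → … (one orbit).
Cycle type of π: 90×3 + 1; total 4 cycles.
271 − 4 = 267 transpositions; sign(π) = (−1)^267 = -1.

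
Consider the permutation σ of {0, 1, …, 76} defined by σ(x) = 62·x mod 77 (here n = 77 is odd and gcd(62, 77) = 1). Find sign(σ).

Start at x=71: 71 → 13 → 36 → 76 → 15 → 6 → 64 → … (one orbit).
11 cycles of lengths [10, 10, 10, 10, 10, 10, 10, 2, 2, 2, 1].
Σ(ℓ_i−1) = 77−11 = 66; sign = (−1)^66 = +1.

+1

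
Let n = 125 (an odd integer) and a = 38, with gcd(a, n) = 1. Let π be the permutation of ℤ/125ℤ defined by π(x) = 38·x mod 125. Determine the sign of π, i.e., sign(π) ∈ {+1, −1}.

-1

Start at x=117: 117 → 71 → 73 → 24 → 37 → 31 → 53 → … (one orbit).
Cycle type of π: 100 + 20 + 4 + 1; total 4 cycles.
Σ(ℓ_i−1) = 125−4 = 121; sign = (−1)^121 = -1.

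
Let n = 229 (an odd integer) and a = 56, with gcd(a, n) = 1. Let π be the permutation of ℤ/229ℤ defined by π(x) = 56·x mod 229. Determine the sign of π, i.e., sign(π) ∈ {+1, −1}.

+1

Trace 171: π^k(171) = [171, 187, 167, 192, 218, 71, 83] for k=0..6.
π_56 has 3 disjoint cycles with lengths [114, 114, 1] on {0,…,228}.
With 3 cycles on 229 points, sign = (−1)^{229−3} = +1.
(56|229)_J = +1 (Zolotarev's lemma cross-check).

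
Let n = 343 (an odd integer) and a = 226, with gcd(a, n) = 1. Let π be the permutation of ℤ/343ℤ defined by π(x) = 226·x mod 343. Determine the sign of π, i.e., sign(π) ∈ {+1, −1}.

Start at x=226: 226 → 312 → 197 → 275 → 67 → 50 → 324 → … (one orbit).
31 cycles of lengths [21, 21, 21, 21, 21, 21, 21, 21, 21, 21, 21, 21, 21, 21, 3, 3, 3, 3, 3, 3, 3, 3, 3, 3, 3, 3, 3, 3, 3, 3, 1].
343 − 31 = 312 transpositions; sign(π) = (−1)^312 = +1.

+1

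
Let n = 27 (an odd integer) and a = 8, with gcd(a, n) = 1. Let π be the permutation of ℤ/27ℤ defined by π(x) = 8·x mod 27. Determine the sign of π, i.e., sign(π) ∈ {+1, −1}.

-1

Start at x=1: 1 → 8 → 10 → 26 → 19 → 17 → 1 (one orbit).
The orbit structure of x ↦ 8x mod 27: 8 orbits of sizes [6, 6, 6, 2, 2, 2, 2, 1].
With 8 cycles on 27 points, sign = (−1)^{27−8} = -1.
The Jacobi symbol (8|27) = -1 (Zolotarev) agrees.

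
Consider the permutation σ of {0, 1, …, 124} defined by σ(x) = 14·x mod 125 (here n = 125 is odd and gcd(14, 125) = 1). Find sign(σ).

+1

Orbit of 41 under x↦14x: [41, 74, 36, 4, 56, 34, 101]… (length divides ord_125(14)).
Cycle type of π: 50×2 + 10×2 + 2×2 + 1; total 7 cycles.
n − c = 125 − 7 = 118; sign = (−1)^118 = +1.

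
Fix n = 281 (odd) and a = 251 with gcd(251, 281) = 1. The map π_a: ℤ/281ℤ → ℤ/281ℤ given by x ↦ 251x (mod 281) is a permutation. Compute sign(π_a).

-1

Start at x=117: 117 → 143 → 206 → 2 → 221 → 114 → 233 → … (one orbit).
2 cycles of lengths [280, 1].
2 cycles on 281: each ℓ→(−1)^(ℓ−1), product (−1)^279 = -1.
Zolotarev: (251|281) = -1, matching the cycle-count sign.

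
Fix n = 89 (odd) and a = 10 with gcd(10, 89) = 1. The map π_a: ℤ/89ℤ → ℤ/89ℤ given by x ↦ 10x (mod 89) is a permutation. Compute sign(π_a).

+1

Orbit of 53 under x↦10x: [53, 85, 49, 45, 5, 50, 55]… (length divides ord_89(10)).
3 cycles of lengths [44, 44, 1].
With 3 cycles on 89 points, sign = (−1)^{89−3} = +1.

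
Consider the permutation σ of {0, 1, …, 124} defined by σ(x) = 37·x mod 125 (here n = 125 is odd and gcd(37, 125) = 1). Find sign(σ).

Trace 113: π^k(113) = [113, 56, 72, 39, 68, 16, 92] for k=0..6.
The orbit structure of x ↦ 37x mod 125: 4 orbits of sizes [100, 20, 4, 1].
n − c = 125 − 4 = 121; sign = (−1)^121 = -1.

-1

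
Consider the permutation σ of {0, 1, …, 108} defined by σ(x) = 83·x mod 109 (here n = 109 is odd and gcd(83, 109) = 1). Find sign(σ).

+1

Start at x=31: 31 → 66 → 28 → 35 → 71 → 7 → 36 → … (one orbit).
Decompose π into cycles: lengths [54, 54, 1] (3 cycles, including the fixed point 0).
Σ(ℓ_i−1) = 109−3 = 106; sign = (−1)^106 = +1.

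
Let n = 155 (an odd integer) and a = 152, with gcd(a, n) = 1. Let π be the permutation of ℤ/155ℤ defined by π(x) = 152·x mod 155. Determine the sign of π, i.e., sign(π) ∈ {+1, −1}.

-1

Orbit of 18 under x↦152x: [18, 101, 7, 134, 63, 121, 102]… (length divides ord_155(152)).
6 cycles of lengths [60, 60, 15, 15, 4, 1].
With 6 cycles on 155 points, sign = (−1)^{155−6} = -1.
Check: (152/155) = -1 by Zolotarev.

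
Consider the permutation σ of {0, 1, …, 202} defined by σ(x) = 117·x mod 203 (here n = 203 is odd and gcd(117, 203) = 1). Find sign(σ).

Start at x=117: 117 → 88 → 146 → 30 → 59 → 1 → 117 (one orbit).
π_117 has 58 disjoint cycles with lengths [6, 6, 6, 6, 6, 6, 6, 6, 6, 6, 6, 6, 6, 6, 6, 6, 6, 6, 6, 6, 6, 6, 6, 6, 6, 6, 6, 6, 6, 1, 1, 1, 1, 1, 1, 1, 1, 1, 1, 1, 1, 1, 1, 1, 1, 1, 1, 1, 1, 1, 1, 1, 1, 1, 1, 1, 1, 1] on {0,…,202}.
With 58 cycles on 203 points, sign = (−1)^{203−58} = -1.

-1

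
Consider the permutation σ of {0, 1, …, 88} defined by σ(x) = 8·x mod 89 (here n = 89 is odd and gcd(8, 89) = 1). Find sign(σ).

Trace 16: π^k(16) = [16, 39, 45, 4, 32, 78, 1] for k=0..6.
Decompose π into cycles: lengths [11, 11, 11, 11, 11, 11, 11, 11, 1] (9 cycles, including the fixed point 0).
sign(π) = (−1)^{n − #cycles} = (−1)^{89−9} = (−1)^80 = +1.
The Jacobi symbol (8|89) = +1 (Zolotarev) agrees.

+1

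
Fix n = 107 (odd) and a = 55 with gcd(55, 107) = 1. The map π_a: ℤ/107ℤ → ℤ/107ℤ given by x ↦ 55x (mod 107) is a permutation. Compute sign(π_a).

-1

Start at x=69: 69 → 50 → 75 → 59 → 35 → 106 → 52 → … (one orbit).
The orbit structure of x ↦ 55x mod 107: 2 orbits of sizes [106, 1].
sign(π) = (−1)^{n − #cycles} = (−1)^{107−2} = (−1)^105 = -1.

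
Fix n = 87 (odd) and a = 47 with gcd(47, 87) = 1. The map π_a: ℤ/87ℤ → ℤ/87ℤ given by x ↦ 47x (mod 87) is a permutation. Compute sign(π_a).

Trace 47: π^k(47) = [47, 34, 32, 25, 44, 67, 17] for k=0..6.
Decompose π into cycles: lengths [28, 28, 28, 2, 1] (5 cycles, including the fixed point 0).
87 − 5 = 82 transpositions; sign(π) = (−1)^82 = +1.
Zolotarev: (47|87) = +1, matching the cycle-count sign.

+1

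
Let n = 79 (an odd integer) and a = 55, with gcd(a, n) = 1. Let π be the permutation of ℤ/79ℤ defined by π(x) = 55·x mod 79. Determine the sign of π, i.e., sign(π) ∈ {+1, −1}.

+1

Orbit of 23 under x↦55x: [23, 1, 55]… (length divides ord_79(55)).
Cycle type of π: 3×26 + 1; total 27 cycles.
79 − 27 = 52 transpositions; sign(π) = (−1)^52 = +1.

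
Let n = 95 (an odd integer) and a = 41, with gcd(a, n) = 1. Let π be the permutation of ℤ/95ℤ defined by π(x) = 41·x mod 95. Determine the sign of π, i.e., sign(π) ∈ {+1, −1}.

-1

Start at x=6: 6 → 56 → 16 → 86 → 11 → 71 → 61 → … (one orbit).
10 cycles of lengths [18, 18, 18, 18, 18, 1, 1, 1, 1, 1].
10 cycles on 95: each ℓ→(−1)^(ℓ−1), product (−1)^85 = -1.
(41|95)_J = -1 (Zolotarev's lemma cross-check).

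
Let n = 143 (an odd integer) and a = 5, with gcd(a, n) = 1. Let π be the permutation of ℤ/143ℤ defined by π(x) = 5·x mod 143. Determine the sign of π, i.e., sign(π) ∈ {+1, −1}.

Orbit of 53 under x↦5x: [53, 122, 38, 47, 92, 31, 12]… (length divides ord_143(5)).
Decompose π into cycles: lengths [20, 20, 20, 20, 20, 20, 5, 5, 4, 4, 4, 1] (12 cycles, including the fixed point 0).
n − c = 143 − 12 = 131; sign = (−1)^131 = -1.
Check: (5/143) = -1 by Zolotarev.

-1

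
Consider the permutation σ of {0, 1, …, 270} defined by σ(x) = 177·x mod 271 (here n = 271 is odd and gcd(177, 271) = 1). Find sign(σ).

Start at x=18: 18 → 205 → 242 → 16 → 122 → 185 → 225 → … (one orbit).
π_177 has 3 disjoint cycles with lengths [135, 135, 1] on {0,…,270}.
n − c = 271 − 3 = 268; sign = (−1)^268 = +1.

+1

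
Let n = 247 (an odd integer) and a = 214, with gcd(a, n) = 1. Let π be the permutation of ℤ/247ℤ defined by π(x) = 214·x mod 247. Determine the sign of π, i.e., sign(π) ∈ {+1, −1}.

Start at x=214: 214 → 101 → 125 → 74 → 28 → 64 → 111 → … (one orbit).
10 cycles of lengths [36, 36, 36, 36, 36, 36, 12, 9, 9, 1].
sign(π) = (−1)^{n − #cycles} = (−1)^{247−10} = (−1)^237 = -1.

-1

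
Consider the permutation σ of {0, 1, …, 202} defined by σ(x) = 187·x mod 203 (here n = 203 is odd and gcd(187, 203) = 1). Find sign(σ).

-1

Orbit of 115 under x↦187x: [115, 190, 5, 123, 62, 23, 38]… (length divides ord_203(187)).
Cycle lengths of π_187 on ℤ/203ℤ: [42, 42, 42, 42, 14, 14, 6, 1]; 8 cycles in total.
203 − 8 = 195 transpositions; sign(π) = (−1)^195 = -1.
(187|203)_J = -1 (Zolotarev's lemma cross-check).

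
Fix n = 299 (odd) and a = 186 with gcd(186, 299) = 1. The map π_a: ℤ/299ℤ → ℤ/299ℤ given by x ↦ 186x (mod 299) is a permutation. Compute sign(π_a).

Start at x=282: 282 → 127 → 1 → 186 → 211 → 77 → 269 → … (one orbit).
Cycle type of π: 66×4 + 11×2 + 6×2 + 1; total 9 cycles.
With 9 cycles on 299 points, sign = (−1)^{299−9} = +1.
(186|299)_J = +1 (Zolotarev's lemma cross-check).

+1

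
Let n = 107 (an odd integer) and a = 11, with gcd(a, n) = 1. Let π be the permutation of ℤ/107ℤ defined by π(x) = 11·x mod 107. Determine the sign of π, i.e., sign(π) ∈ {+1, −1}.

Orbit of 48 under x↦11x: [48, 100, 30, 9, 99, 19, 102]… (length divides ord_107(11)).
Cycle type of π: 53×2 + 1; total 3 cycles.
107 − 3 = 104 transpositions; sign(π) = (−1)^104 = +1.
Zolotarev: (11|107) = +1, matching the cycle-count sign.

+1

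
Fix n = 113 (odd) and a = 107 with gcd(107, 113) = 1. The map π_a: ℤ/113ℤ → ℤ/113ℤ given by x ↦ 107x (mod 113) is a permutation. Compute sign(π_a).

-1

Trace 84: π^k(84) = [84, 61, 86, 49, 45, 69, 38] for k=0..6.
Cycle type of π: 112 + 1; total 2 cycles.
113 − 2 = 111 transpositions; sign(π) = (−1)^111 = -1.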